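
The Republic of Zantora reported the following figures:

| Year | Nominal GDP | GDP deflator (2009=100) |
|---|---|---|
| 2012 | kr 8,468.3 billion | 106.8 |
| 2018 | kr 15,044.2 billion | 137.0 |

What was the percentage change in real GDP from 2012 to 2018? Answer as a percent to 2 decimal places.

38.49%

Deflate each year: 2012 → 8468.3/1.068 = 7929.12; 2018 → 15044.2/1.370 = 10981.17.
So real GDP changed by 10981.17/7929.12 − 1 = 0.3849, i.e. 38.49%.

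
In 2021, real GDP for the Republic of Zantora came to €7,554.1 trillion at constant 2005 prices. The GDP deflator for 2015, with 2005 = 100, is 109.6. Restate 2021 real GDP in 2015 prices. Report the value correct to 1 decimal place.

€8,279.3 trillion

Real GDP in 2015 prices = Real GDP in 2005 prices × (P_2015/P_2005) = 7554.1 × 1.096 = 8279.29.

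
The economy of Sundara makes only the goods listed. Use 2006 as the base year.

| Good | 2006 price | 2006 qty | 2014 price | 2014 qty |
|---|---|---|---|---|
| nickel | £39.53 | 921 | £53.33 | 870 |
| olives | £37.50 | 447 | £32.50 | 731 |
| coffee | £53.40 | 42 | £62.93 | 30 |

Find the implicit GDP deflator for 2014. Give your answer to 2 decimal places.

Nominal GDP 2014 = 53.33·870 + 32.50·731 + 62.93·30 = 72042.50.
Real GDP 2014 (at 2006 prices) = 39.53·870 + 37.50·731 + 53.40·30 = 63405.60.
Deflator = Nominal/Real × 100 = 72042.50/63405.60 × 100 = 113.622.

113.62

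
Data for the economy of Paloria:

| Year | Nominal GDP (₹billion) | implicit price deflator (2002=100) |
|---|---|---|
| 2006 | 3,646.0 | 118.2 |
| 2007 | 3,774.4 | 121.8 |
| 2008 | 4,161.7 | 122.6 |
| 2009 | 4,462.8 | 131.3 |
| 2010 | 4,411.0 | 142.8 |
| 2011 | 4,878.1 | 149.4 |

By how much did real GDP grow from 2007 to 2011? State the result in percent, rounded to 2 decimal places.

Real GDP 2007 = 3774.4/1.218 = 3098.85.
Real GDP 2011 = 4878.1/1.494 = 3265.13.
Change = 3265.13/3098.85 − 1 = 0.0537.

5.37%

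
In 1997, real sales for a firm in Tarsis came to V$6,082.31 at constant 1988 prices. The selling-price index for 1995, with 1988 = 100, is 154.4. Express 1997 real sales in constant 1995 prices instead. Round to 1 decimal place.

Real sales in 1995 prices = Real sales in 1988 prices × (P_1995/P_1988) = 6082.31 × 1.544 = 9391.09.

V$9,391.1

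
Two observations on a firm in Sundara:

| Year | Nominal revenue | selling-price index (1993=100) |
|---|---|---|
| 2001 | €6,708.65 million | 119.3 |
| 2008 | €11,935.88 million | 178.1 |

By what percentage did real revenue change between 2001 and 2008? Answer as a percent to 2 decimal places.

Real revenue 2001 = 6708.65 / 1.193 = 5623.34.
Real revenue 2008 = 11935.88 / 1.781 = 6701.79.
Real growth = 6701.79 / 5623.34 − 1 = 0.1918.

19.18%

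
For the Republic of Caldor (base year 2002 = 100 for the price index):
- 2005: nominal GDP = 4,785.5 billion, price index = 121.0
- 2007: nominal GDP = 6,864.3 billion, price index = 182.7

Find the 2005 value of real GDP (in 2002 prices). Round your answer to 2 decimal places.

Real GDP = Nominal / (price index/100) = 4785.5 / 1.210 = 3954.96.

3,954.96 billion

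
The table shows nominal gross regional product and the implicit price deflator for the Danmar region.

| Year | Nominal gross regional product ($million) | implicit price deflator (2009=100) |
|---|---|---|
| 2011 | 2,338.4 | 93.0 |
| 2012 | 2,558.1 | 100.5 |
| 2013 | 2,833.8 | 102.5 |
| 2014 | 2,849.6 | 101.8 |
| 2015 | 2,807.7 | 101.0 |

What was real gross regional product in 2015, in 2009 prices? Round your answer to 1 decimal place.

$2,779.9 million

Real gross regional product 2015 = 2807.7 / 1.010 = 2779.90.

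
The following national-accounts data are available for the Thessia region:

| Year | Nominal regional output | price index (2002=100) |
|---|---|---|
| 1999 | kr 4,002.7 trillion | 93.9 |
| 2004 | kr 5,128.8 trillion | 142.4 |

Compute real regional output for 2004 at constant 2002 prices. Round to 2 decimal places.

Real regional output = Nominal / (price index/100) = 5128.8 / 1.424 = 3601.69.

kr 3,601.69 trillion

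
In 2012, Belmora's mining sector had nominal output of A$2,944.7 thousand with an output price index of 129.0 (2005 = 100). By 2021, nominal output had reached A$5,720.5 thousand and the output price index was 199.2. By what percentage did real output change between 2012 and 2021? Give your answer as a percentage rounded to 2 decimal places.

25.80%

Real output 2012 = 2944.7 / 1.290 = 2282.71.
Real output 2021 = 5720.5 / 1.992 = 2871.74.
Real growth = 2871.74 / 2282.71 − 1 = 0.2580.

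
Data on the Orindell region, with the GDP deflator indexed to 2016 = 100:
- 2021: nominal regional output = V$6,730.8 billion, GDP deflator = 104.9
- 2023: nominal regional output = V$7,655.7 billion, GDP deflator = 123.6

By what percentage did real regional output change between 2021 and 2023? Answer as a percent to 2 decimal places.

Real regional output 2021 = 6730.8 / 1.049 = 6416.40.
Real regional output 2023 = 7655.7 / 1.236 = 6193.93.
Real growth = 6193.93 / 6416.40 − 1 = -0.0347.

-3.47%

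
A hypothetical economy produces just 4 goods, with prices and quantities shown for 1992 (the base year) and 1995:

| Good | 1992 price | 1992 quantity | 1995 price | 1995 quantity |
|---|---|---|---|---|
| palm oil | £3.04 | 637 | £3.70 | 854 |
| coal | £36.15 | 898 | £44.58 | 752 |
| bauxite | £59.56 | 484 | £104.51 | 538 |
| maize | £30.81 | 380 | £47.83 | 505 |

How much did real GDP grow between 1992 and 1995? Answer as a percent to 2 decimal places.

3.27%

Real GDP 1992 = Nominal GDP 1992 = 3.04·637 + 36.15·898 + 59.56·484 + 30.81·380 = 74934.02.
Real GDP 1995 (at 1992 prices) = 3.04·854 + 36.15·752 + 59.56·538 + 30.81·505 = 77383.29.
Real growth = 77383.29/74934.02 − 1 = 0.0327.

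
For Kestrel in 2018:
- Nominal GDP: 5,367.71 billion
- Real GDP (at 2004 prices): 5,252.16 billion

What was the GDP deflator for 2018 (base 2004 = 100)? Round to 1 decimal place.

GDP deflator = (Nominal / Real) × 100 = 5367.71 / 5252.16 × 100 = 102.20.

102.2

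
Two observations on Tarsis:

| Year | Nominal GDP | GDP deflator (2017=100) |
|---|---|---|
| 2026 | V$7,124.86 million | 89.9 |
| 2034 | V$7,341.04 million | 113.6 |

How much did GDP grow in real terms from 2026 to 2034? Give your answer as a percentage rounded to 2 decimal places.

Deflate each year: 2026 → 7124.86/0.899 = 7925.32; 2034 → 7341.04/1.136 = 6462.18.
So real GDP changed by 6462.18/7925.32 − 1 = -0.1846, i.e. -18.46%.

-18.46%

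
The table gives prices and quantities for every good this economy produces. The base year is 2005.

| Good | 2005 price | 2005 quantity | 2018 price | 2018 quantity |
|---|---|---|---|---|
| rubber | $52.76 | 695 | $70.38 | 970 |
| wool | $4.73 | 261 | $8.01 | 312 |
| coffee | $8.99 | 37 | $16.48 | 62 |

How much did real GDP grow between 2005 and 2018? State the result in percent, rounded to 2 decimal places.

Real GDP 2005 = Nominal GDP 2005 = 52.76·695 + 4.73·261 + 8.99·37 = 38235.36.
Real GDP 2018 (at 2005 prices) = 52.76·970 + 4.73·312 + 8.99·62 = 53210.34.
Real growth = 53210.34/38235.36 − 1 = 0.3917.

39.17%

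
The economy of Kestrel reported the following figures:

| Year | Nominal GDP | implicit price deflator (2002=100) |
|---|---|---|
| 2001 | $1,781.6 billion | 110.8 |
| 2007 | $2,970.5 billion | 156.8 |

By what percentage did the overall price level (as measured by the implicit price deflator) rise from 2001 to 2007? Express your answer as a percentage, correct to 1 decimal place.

41.5%

Price-level change = 156.8 / 110.8 − 1 = 0.4152.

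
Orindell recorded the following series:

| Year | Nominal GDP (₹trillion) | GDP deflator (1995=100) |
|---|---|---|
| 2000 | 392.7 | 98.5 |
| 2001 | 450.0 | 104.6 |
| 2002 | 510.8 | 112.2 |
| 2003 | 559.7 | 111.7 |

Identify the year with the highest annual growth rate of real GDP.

2001: real = 450.0/1.046 = 430.21; growth vs 2000 (398.68) = 7.91%.
2002: real = 510.8/1.122 = 455.26; growth vs 2001 (430.21) = 5.82%.
2003: real = 559.7/1.117 = 501.07; growth vs 2002 (455.26) = 10.06%.

2003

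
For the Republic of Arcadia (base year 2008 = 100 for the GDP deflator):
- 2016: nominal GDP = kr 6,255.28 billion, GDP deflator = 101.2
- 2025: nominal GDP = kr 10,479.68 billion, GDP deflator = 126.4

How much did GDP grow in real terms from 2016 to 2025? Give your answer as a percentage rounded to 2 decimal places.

Deflate each year: 2016 → 6255.28/1.012 = 6181.11; 2025 → 10479.68/1.264 = 8290.89.
So real GDP changed by 8290.89/6181.11 − 1 = 0.3413, i.e. 34.13%.

34.13%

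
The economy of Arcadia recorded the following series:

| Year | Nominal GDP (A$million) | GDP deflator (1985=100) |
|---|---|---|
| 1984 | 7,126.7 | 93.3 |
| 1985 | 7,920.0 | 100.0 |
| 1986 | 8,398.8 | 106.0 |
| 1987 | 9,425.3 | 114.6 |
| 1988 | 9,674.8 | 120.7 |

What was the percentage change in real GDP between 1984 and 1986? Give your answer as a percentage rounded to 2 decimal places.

Real GDP 1984 = 7126.7/0.933 = 7638.48.
Real GDP 1986 = 8398.8/1.060 = 7923.40.
Change = 7923.40/7638.48 − 1 = 0.0373.

3.73%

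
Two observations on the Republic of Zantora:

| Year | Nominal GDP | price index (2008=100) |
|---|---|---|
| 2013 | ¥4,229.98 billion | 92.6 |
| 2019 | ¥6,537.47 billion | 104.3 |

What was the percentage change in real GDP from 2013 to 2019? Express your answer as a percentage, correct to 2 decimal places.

Real GDP 2013 = 4229.98 / 0.926 = 4568.01.
Real GDP 2019 = 6537.47 / 1.043 = 6267.95.
Real growth = 6267.95 / 4568.01 − 1 = 0.3721.

37.21%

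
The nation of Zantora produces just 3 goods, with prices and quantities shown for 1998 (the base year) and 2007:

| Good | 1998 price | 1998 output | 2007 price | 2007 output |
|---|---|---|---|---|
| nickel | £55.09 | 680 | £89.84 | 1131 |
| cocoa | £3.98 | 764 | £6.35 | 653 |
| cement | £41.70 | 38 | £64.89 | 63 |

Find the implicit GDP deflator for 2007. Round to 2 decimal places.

162.65

Nominal GDP 2007 = 89.84·1131 + 6.35·653 + 64.89·63 = 109843.66.
Real GDP 2007 (at 1998 prices) = 55.09·1131 + 3.98·653 + 41.70·63 = 67532.83.
Deflator = Nominal/Real × 100 = 109843.66/67532.83 × 100 = 162.652.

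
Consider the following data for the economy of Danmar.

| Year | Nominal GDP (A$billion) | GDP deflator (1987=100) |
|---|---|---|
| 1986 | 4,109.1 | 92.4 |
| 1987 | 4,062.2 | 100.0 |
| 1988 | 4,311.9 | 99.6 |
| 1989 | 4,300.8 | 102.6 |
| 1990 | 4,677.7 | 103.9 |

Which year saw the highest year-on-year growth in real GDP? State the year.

1990

1987: real = 4062.2/1.000 = 4062.20; growth vs 1986 (4447.08) = -8.65%.
1988: real = 4311.9/0.996 = 4329.22; growth vs 1987 (4062.20) = 6.57%.
1989: real = 4300.8/1.026 = 4191.81; growth vs 1988 (4329.22) = -3.17%.
1990: real = 4677.7/1.039 = 4502.12; growth vs 1989 (4191.81) = 7.40%.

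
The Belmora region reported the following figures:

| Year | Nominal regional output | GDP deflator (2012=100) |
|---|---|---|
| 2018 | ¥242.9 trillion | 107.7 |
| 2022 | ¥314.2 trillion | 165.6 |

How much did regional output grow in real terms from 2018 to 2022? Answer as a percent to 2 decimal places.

-15.87%

Deflate each year: 2018 → 242.9/1.077 = 225.53; 2022 → 314.2/1.656 = 189.73.
So real regional output changed by 189.73/225.53 − 1 = -0.1587, i.e. -15.87%.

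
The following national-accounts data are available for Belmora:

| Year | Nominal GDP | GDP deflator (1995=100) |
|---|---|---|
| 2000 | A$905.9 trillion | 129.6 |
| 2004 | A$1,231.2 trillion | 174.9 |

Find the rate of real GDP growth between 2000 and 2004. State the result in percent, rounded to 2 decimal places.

0.71%

Deflate each year: 2000 → 905.9/1.296 = 699.00; 2004 → 1231.2/1.749 = 703.95.
So real GDP changed by 703.95/699.00 − 1 = 0.0071, i.e. 0.71%.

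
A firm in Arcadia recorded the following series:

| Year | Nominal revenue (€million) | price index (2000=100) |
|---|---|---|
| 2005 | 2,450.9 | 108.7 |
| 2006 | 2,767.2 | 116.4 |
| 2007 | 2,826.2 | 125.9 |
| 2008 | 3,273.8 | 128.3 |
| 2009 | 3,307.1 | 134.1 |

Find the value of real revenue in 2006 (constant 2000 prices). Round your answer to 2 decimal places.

€2,377.32 million

Real revenue 2006 = 2767.2 / 1.164 = 2377.32.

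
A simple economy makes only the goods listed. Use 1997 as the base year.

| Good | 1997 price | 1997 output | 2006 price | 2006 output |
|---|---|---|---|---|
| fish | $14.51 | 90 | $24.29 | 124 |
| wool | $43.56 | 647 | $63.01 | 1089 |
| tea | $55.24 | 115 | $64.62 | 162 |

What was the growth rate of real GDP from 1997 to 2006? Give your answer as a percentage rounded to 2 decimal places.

62.34%

Real GDP 1997 = Nominal GDP 1997 = 14.51·90 + 43.56·647 + 55.24·115 = 35841.82.
Real GDP 2006 (at 1997 prices) = 14.51·124 + 43.56·1089 + 55.24·162 = 58184.96.
Real growth = 58184.96/35841.82 − 1 = 0.6234.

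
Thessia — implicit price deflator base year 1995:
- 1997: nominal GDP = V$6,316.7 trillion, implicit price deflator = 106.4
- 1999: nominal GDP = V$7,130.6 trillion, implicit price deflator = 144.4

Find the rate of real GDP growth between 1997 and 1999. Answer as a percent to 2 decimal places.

-16.82%

Real GDP 1997 = 6316.7 / 1.064 = 5936.75.
Real GDP 1999 = 7130.6 / 1.444 = 4938.09.
Real growth = 4938.09 / 5936.75 − 1 = -0.1682.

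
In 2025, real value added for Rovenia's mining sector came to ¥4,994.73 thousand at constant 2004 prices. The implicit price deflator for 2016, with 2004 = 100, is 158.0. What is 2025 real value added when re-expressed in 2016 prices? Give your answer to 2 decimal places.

¥7,891.67 thousand

Real value added in 2016 prices = Real value added in 2004 prices × (P_2016/P_2004) = 4994.73 × 1.580 = 7891.67.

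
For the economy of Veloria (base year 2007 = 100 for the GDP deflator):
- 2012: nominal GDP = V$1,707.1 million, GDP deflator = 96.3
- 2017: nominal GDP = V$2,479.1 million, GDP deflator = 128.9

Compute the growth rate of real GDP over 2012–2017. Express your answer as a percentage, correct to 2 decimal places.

8.49%

Real GDP 2012 = 1707.1 / 0.963 = 1772.69.
Real GDP 2017 = 2479.1 / 1.289 = 1923.27.
Real growth = 1923.27 / 1772.69 − 1 = 0.0849.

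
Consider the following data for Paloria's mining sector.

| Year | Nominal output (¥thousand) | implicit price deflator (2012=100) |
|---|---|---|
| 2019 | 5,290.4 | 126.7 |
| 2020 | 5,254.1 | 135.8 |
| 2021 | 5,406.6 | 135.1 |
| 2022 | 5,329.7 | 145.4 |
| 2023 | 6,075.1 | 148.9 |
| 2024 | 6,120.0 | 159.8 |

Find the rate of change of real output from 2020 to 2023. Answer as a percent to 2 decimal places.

5.45%

Real output 2020 = 5254.1/1.358 = 3869.00.
Real output 2023 = 6075.1/1.489 = 4079.99.
Change = 4079.99/3869.00 − 1 = 0.0545.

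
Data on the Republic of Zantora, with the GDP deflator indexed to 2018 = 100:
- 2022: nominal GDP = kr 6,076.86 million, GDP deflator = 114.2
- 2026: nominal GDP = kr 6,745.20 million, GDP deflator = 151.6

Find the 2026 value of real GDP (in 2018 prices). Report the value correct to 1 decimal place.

Real GDP = Nominal / (GDP deflator/100) = 6745.20 / 1.516 = 4449.34.

kr 4,449.3 million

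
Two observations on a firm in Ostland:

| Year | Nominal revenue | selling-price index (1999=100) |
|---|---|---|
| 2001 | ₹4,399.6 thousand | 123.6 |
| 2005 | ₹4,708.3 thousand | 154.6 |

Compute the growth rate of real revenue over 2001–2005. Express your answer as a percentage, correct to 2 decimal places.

Deflate each year: 2001 → 4399.6/1.236 = 3559.55; 2005 → 4708.3/1.546 = 3045.47.
So real revenue changed by 3045.47/3559.55 − 1 = -0.1444, i.e. -14.44%.

-14.44%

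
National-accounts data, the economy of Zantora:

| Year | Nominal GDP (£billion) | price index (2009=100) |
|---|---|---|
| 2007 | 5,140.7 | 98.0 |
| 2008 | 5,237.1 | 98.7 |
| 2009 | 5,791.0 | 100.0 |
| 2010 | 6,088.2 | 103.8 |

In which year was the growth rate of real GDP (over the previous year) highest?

2008: real = 5237.1/0.987 = 5306.08; growth vs 2007 (5245.61) = 1.15%.
2009: real = 5791.0/1.000 = 5791.00; growth vs 2008 (5306.08) = 9.14%.
2010: real = 6088.2/1.038 = 5865.32; growth vs 2009 (5791.00) = 1.28%.

2009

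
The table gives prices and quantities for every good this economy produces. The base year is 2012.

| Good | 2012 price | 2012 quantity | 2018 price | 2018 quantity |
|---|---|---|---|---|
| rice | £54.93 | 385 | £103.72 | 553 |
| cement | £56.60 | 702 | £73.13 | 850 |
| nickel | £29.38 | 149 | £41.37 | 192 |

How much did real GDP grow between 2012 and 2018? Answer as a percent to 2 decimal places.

28.91%

Real GDP 2012 = Nominal GDP 2012 = 54.93·385 + 56.60·702 + 29.38·149 = 65258.87.
Real GDP 2018 (at 2012 prices) = 54.93·553 + 56.60·850 + 29.38·192 = 84127.25.
Real growth = 84127.25/65258.87 − 1 = 0.2891.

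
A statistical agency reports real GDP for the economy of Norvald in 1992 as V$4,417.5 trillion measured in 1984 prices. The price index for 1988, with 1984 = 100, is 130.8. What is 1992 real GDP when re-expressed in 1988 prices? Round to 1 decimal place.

Real GDP in 1988 prices = Real GDP in 1984 prices × (P_1988/P_1984) = 4417.5 × 1.308 = 5778.09.

V$5,778.1 trillion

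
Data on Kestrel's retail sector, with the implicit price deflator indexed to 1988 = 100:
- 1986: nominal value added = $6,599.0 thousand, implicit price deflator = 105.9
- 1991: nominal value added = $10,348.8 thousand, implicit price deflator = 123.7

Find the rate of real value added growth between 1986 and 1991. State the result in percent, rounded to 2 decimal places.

34.26%

Real value added 1986 = 6599.0 / 1.059 = 6231.35.
Real value added 1991 = 10348.8 / 1.237 = 8366.05.
Real growth = 8366.05 / 6231.35 − 1 = 0.3426.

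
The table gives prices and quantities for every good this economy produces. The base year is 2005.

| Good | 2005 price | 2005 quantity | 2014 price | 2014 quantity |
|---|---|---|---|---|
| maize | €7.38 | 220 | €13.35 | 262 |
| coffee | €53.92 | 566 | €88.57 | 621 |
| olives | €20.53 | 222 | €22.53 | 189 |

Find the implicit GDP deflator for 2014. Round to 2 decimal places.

159.70

Nominal GDP 2014 = 13.35·262 + 88.57·621 + 22.53·189 = 62757.84.
Real GDP 2014 (at 2005 prices) = 7.38·262 + 53.92·621 + 20.53·189 = 39298.05.
Deflator = Nominal/Real × 100 = 62757.84/39298.05 × 100 = 159.697.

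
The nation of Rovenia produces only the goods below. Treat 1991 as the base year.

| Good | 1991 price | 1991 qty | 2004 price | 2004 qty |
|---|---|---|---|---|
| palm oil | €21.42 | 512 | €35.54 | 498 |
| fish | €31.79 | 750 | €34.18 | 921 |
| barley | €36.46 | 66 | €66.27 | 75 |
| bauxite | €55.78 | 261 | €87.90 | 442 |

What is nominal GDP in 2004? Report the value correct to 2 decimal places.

Nominal GDP 2004 = Σ (p_2004 × q_2004) = 35.54·498 + 34.18·921 + 66.27·75 + 87.90·442 = 93000.75.

€93000.75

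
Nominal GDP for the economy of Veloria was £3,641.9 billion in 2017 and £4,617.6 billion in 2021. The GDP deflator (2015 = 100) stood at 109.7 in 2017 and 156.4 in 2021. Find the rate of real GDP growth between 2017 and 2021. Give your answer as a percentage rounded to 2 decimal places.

Deflate each year: 2017 → 3641.9/1.097 = 3319.87; 2021 → 4617.6/1.564 = 2952.43.
So real GDP changed by 2952.43/3319.87 − 1 = -0.1107, i.e. -11.07%.

-11.07%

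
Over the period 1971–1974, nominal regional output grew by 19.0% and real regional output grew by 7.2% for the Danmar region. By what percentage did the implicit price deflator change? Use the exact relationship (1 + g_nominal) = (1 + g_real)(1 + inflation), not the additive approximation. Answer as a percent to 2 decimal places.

11.01%

(1 + g_nom) = (1 + g_real)(1 + π), so π = 1.1900 / 1.0720 − 1 = 0.11007.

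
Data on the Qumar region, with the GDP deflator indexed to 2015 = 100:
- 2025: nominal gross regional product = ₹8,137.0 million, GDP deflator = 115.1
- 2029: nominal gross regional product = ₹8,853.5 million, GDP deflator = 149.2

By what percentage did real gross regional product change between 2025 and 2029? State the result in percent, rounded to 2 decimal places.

Real gross regional product 2025 = 8137.0 / 1.151 = 7069.50.
Real gross regional product 2029 = 8853.5 / 1.492 = 5933.98.
Real growth = 5933.98 / 7069.50 − 1 = -0.1606.

-16.06%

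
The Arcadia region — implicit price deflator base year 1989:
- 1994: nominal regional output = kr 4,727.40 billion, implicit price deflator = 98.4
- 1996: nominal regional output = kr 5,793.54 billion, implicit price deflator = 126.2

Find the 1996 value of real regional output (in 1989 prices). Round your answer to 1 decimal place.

kr 4,590.8 billion

Real regional output = Nominal / (implicit price deflator/100) = 5793.54 / 1.262 = 4590.76.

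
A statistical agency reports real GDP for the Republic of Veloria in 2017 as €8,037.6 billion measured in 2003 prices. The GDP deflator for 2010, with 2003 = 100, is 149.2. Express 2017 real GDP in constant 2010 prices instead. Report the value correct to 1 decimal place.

€11,992.1 billion

Real GDP in 2010 prices = Real GDP in 2003 prices × (P_2010/P_2003) = 8037.6 × 1.492 = 11992.10.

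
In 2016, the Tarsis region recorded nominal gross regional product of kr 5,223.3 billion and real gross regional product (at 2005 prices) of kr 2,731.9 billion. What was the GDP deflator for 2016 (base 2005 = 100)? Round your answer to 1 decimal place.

GDP deflator = (Nominal / Real) × 100 = 5223.3 / 2731.9 × 100 = 191.20.

191.2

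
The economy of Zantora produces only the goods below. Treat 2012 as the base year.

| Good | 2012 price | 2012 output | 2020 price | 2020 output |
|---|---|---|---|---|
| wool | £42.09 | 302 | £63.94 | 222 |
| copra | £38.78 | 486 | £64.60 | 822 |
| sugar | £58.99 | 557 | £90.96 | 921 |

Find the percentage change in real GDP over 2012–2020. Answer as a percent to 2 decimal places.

Real GDP 2012 = Nominal GDP 2012 = 42.09·302 + 38.78·486 + 58.99·557 = 64415.69.
Real GDP 2020 (at 2012 prices) = 42.09·222 + 38.78·822 + 58.99·921 = 95550.93.
Real growth = 95550.93/64415.69 − 1 = 0.4833.

48.33%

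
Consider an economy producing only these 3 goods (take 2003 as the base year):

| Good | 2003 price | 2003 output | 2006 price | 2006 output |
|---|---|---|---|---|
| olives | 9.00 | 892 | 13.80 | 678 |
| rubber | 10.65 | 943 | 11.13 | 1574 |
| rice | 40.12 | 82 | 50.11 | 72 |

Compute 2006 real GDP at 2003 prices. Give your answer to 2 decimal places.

25753.74

Real GDP 2006 = Σ (p_2003 × q_2006) = 9.00·678 + 10.65·1574 + 40.12·72 = 25753.74.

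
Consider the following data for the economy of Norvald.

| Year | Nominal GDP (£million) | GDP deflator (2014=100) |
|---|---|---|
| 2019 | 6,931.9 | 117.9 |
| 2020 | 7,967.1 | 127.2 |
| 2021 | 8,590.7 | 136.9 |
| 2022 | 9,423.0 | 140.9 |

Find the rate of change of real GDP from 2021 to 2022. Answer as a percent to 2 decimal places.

Real GDP 2021 = 8590.7/1.369 = 6275.16.
Real GDP 2022 = 9423.0/1.409 = 6687.72.
Change = 6687.72/6275.16 − 1 = 0.0657.

6.57%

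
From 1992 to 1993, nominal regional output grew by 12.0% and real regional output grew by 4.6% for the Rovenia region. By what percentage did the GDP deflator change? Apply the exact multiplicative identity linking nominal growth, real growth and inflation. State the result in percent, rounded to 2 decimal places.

(1 + g_nom) = (1 + g_real)(1 + π), so π = 1.1200 / 1.0460 − 1 = 0.07075.

7.07%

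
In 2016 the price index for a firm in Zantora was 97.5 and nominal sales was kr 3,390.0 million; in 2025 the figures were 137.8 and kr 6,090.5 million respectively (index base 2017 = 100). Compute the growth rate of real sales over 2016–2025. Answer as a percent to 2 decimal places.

Deflate each year: 2016 → 3390.0/0.975 = 3476.92; 2025 → 6090.5/1.378 = 4419.81.
So real sales changed by 4419.81/3476.92 − 1 = 0.2712, i.e. 27.12%.

27.12%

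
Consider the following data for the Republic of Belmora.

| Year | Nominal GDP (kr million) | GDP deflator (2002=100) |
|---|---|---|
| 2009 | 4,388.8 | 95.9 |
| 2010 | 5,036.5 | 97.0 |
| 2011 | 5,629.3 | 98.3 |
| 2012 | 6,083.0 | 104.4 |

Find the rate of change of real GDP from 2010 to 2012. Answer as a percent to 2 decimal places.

12.22%

Real GDP 2010 = 5036.5/0.970 = 5192.27.
Real GDP 2012 = 6083.0/1.044 = 5826.63.
Change = 5826.63/5192.27 − 1 = 0.1222.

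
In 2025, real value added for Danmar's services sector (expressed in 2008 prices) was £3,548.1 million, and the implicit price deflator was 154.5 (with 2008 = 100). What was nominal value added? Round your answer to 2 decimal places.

Nominal value added = Real × (implicit price deflator/100) = 3548.1 × 1.545 = 5481.81.

£5,481.81 million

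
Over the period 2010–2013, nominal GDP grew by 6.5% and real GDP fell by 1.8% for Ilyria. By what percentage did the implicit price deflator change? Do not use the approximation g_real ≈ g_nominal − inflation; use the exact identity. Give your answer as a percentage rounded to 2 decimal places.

(1 + g_nom) = (1 + g_real)(1 + π), so π = 1.0650 / 0.9820 − 1 = 0.08452.

8.45%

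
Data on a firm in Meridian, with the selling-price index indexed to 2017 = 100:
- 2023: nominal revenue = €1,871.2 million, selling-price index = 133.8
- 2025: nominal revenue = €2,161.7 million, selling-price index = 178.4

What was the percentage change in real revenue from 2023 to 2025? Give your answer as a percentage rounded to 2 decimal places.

Deflate each year: 2023 → 1871.2/1.338 = 1398.51; 2025 → 2161.7/1.784 = 1211.72.
So real revenue changed by 1211.72/1398.51 − 1 = -0.1336, i.e. -13.36%.

-13.36%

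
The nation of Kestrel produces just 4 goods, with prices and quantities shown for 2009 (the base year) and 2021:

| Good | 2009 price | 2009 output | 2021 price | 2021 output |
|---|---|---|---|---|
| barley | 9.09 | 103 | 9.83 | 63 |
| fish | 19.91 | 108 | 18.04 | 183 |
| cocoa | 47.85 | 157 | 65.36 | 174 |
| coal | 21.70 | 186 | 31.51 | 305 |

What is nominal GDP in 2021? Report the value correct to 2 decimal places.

Nominal GDP 2021 = Σ (p_2021 × q_2021) = 9.83·63 + 18.04·183 + 65.36·174 + 31.51·305 = 24903.80.

24903.80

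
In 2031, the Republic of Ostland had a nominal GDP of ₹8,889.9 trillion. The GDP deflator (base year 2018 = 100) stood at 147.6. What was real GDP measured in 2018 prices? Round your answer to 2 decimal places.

Real GDP = Nominal / (GDP deflator/100) = 8889.9 / 1.476 = 6022.97.

₹6,022.97 trillion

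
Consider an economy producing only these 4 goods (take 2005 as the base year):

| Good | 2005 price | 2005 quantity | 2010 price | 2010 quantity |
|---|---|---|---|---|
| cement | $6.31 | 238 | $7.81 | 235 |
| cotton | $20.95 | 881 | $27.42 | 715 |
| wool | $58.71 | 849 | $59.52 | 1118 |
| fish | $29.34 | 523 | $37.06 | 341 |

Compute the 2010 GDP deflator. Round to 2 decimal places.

109.25

Nominal GDP 2010 = 7.81·235 + 27.42·715 + 59.52·1118 + 37.06·341 = 100621.47.
Real GDP 2010 (at 2005 prices) = 6.31·235 + 20.95·715 + 58.71·1118 + 29.34·341 = 92104.82.
Deflator = Nominal/Real × 100 = 100621.47/92104.82 × 100 = 109.247.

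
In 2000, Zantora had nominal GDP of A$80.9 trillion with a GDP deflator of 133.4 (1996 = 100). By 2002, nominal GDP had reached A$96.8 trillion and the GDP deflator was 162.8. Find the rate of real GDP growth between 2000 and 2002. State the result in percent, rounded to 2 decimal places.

-1.95%

Deflate each year: 2000 → 80.9/1.334 = 60.64; 2002 → 96.8/1.628 = 59.46.
So real GDP changed by 59.46/60.64 − 1 = -0.0195, i.e. -1.95%.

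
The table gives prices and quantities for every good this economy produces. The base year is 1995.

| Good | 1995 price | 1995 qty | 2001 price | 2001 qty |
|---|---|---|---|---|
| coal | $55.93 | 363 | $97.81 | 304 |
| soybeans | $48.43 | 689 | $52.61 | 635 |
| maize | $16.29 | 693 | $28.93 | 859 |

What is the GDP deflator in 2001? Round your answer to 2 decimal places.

Nominal GDP 2001 = 97.81·304 + 52.61·635 + 28.93·859 = 87992.46.
Real GDP 2001 (at 1995 prices) = 55.93·304 + 48.43·635 + 16.29·859 = 61748.88.
Deflator = Nominal/Real × 100 = 87992.46/61748.88 × 100 = 142.500.

142.50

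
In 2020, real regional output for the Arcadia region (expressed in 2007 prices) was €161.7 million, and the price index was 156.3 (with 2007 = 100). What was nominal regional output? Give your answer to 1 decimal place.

Nominal regional output = Real × (price index/100) = 161.7 × 1.563 = 252.74.

€252.7 million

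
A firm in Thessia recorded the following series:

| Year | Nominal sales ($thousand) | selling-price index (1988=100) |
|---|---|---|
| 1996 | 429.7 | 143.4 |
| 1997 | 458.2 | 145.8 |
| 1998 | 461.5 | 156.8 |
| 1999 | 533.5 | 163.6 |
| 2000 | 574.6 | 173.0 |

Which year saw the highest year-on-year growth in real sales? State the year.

1999

1997: real = 458.2/1.458 = 314.27; growth vs 1996 (299.65) = 4.88%.
1998: real = 461.5/1.568 = 294.32; growth vs 1997 (314.27) = -6.35%.
1999: real = 533.5/1.636 = 326.10; growth vs 1998 (294.32) = 10.80%.
2000: real = 574.6/1.730 = 332.14; growth vs 1999 (326.10) = 1.85%.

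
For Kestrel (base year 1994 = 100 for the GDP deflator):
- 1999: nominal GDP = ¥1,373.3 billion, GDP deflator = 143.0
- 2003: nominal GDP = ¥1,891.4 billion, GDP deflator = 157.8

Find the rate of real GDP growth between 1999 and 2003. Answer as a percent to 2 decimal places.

Deflate each year: 1999 → 1373.3/1.430 = 960.35; 2003 → 1891.4/1.578 = 1198.61.
So real GDP changed by 1198.61/960.35 − 1 = 0.2481, i.e. 24.81%.

24.81%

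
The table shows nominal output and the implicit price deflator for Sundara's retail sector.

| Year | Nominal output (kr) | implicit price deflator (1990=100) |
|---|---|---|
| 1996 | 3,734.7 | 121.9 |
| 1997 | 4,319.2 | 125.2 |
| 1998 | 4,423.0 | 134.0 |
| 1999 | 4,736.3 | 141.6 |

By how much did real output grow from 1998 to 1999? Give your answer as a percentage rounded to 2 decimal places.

Real output 1998 = 4423.0/1.340 = 3300.75.
Real output 1999 = 4736.3/1.416 = 3344.84.
Change = 3344.84/3300.75 − 1 = 0.0134.

1.34%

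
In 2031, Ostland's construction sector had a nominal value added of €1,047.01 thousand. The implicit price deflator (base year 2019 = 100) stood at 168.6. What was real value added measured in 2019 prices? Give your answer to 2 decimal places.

Real value added = Nominal / (implicit price deflator/100) = 1047.01 / 1.686 = 621.00.

€621.00 thousand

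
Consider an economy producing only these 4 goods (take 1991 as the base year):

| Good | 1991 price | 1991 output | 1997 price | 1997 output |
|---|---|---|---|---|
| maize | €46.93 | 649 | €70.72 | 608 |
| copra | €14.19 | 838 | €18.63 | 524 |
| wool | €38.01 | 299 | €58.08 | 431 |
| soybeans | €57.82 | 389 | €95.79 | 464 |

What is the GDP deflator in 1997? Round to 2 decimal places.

Nominal GDP 1997 = 70.72·608 + 18.63·524 + 58.08·431 + 95.79·464 = 122238.92.
Real GDP 1997 (at 1991 prices) = 46.93·608 + 14.19·524 + 38.01·431 + 57.82·464 = 79179.79.
Deflator = Nominal/Real × 100 = 122238.92/79179.79 × 100 = 154.381.

154.38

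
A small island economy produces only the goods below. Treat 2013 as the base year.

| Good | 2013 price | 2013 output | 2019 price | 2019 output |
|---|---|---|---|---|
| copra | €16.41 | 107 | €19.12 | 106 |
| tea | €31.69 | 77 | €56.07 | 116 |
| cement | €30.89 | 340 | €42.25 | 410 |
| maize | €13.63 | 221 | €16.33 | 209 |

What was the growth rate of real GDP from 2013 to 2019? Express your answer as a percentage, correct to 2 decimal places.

18.17%

Real GDP 2013 = Nominal GDP 2013 = 16.41·107 + 31.69·77 + 30.89·340 + 13.63·221 = 17710.83.
Real GDP 2019 (at 2013 prices) = 16.41·106 + 31.69·116 + 30.89·410 + 13.63·209 = 20929.07.
Real growth = 20929.07/17710.83 − 1 = 0.1817.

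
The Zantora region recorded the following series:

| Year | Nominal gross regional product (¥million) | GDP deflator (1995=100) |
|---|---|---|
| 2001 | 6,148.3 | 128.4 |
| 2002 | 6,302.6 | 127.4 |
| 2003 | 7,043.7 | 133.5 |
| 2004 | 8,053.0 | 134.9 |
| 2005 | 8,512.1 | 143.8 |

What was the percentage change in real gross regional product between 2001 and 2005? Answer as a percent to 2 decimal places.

Real gross regional product 2001 = 6148.3/1.284 = 4788.40.
Real gross regional product 2005 = 8512.1/1.438 = 5919.40.
Change = 5919.40/4788.40 − 1 = 0.2362.

23.62%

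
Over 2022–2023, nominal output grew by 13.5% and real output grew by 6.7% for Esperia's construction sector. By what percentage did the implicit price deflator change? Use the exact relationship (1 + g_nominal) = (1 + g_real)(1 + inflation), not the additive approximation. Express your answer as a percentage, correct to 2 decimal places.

(1 + g_nom) = (1 + g_real)(1 + π), so π = 1.1350 / 1.0670 − 1 = 0.06373.

6.37%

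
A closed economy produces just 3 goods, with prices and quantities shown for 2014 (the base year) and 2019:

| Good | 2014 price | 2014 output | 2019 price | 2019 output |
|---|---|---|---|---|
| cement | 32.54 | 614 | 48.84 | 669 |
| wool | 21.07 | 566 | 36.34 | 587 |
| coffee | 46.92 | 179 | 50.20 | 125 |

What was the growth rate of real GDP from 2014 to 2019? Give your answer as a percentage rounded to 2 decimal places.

Real GDP 2014 = Nominal GDP 2014 = 32.54·614 + 21.07·566 + 46.92·179 = 40303.86.
Real GDP 2019 (at 2014 prices) = 32.54·669 + 21.07·587 + 46.92·125 = 40002.35.
Real growth = 40002.35/40303.86 − 1 = -0.0075.

-0.75%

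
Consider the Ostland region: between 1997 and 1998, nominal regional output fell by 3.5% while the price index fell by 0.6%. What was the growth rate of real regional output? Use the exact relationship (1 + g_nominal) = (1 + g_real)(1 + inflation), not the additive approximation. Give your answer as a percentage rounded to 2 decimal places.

(1 + g_nom) = (1 + g_real)(1 + π), so g_real = 0.9650 / 0.9940 − 1 = -0.02918.

-2.92%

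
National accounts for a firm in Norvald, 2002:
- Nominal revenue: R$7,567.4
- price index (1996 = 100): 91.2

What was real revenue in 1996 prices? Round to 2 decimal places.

Real revenue = Nominal / (price index/100) = 7567.4 / 0.912 = 8297.59.

R$8,297.59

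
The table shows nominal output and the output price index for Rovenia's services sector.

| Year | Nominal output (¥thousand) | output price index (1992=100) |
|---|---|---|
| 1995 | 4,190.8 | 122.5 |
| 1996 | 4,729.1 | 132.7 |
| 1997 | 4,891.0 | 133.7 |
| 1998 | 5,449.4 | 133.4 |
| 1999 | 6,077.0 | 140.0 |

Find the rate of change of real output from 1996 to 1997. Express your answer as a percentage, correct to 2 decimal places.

2.65%

Real output 1996 = 4729.1/1.327 = 3563.75.
Real output 1997 = 4891.0/1.337 = 3658.19.
Change = 3658.19/3563.75 − 1 = 0.0265.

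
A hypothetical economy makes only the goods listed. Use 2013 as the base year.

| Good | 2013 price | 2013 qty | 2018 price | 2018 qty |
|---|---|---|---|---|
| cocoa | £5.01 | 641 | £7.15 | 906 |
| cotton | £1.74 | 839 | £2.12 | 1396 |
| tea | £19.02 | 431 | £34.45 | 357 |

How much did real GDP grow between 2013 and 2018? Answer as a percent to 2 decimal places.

Real GDP 2013 = Nominal GDP 2013 = 5.01·641 + 1.74·839 + 19.02·431 = 12868.89.
Real GDP 2018 (at 2013 prices) = 5.01·906 + 1.74·1396 + 19.02·357 = 13758.24.
Real growth = 13758.24/12868.89 − 1 = 0.0691.

6.91%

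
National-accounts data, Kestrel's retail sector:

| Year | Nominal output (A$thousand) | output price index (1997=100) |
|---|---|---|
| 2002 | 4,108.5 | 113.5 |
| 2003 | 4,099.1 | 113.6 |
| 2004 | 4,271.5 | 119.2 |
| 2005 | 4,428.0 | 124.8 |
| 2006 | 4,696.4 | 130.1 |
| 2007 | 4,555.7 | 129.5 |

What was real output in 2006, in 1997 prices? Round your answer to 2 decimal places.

Real output 2006 = 4696.4 / 1.301 = 3609.84.

A$3,609.84 thousand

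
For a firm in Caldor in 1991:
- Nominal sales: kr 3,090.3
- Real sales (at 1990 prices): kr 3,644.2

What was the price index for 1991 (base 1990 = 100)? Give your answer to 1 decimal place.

84.8

price index = (Nominal / Real) × 100 = 3090.3 / 3644.2 × 100 = 84.80.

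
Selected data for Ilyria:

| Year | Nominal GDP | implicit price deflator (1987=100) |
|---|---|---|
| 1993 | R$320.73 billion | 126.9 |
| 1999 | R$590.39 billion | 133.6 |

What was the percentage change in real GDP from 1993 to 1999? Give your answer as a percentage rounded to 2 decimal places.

74.85%

Real GDP 1993 = 320.73 / 1.269 = 252.74.
Real GDP 1999 = 590.39 / 1.336 = 441.91.
Real growth = 441.91 / 252.74 − 1 = 0.7485.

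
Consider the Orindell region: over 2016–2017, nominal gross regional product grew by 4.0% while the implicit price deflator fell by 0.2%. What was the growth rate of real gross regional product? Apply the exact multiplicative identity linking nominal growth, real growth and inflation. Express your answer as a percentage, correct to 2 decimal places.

(1 + g_nom) = (1 + g_real)(1 + π), so g_real = 1.0400 / 0.9980 − 1 = 0.04208.

4.21%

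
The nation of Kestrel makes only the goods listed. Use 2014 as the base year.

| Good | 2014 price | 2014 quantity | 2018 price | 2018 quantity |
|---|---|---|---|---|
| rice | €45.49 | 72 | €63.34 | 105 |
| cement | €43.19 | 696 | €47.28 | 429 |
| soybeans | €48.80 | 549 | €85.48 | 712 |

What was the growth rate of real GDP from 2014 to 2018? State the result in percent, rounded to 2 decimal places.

Real GDP 2014 = Nominal GDP 2014 = 45.49·72 + 43.19·696 + 48.80·549 = 60126.72.
Real GDP 2018 (at 2014 prices) = 45.49·105 + 43.19·429 + 48.80·712 = 58050.56.
Real growth = 58050.56/60126.72 − 1 = -0.0345.

-3.45%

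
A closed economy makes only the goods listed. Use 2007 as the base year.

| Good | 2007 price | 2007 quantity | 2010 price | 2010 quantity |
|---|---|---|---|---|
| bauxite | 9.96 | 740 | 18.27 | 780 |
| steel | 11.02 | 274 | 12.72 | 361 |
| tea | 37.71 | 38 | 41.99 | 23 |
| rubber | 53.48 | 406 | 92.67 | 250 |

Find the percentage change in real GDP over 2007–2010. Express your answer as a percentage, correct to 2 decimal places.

Real GDP 2007 = Nominal GDP 2007 = 9.96·740 + 11.02·274 + 37.71·38 + 53.48·406 = 33535.74.
Real GDP 2010 (at 2007 prices) = 9.96·780 + 11.02·361 + 37.71·23 + 53.48·250 = 25984.35.
Real growth = 25984.35/33535.74 − 1 = -0.2252.

-22.52%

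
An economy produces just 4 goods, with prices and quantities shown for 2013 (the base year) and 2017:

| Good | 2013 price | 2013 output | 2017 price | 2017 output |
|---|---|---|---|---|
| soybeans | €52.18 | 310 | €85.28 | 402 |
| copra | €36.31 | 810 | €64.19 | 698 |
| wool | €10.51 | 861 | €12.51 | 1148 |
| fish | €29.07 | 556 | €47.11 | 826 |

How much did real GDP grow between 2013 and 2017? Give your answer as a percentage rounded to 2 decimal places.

16.38%

Real GDP 2013 = Nominal GDP 2013 = 52.18·310 + 36.31·810 + 10.51·861 + 29.07·556 = 70798.93.
Real GDP 2017 (at 2013 prices) = 52.18·402 + 36.31·698 + 10.51·1148 + 29.07·826 = 82398.04.
Real growth = 82398.04/70798.93 − 1 = 0.1638.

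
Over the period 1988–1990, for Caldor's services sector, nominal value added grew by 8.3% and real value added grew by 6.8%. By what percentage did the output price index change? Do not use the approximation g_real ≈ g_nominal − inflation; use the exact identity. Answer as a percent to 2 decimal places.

(1 + g_nom) = (1 + g_real)(1 + π), so π = 1.0830 / 1.0680 − 1 = 0.01404.

1.40%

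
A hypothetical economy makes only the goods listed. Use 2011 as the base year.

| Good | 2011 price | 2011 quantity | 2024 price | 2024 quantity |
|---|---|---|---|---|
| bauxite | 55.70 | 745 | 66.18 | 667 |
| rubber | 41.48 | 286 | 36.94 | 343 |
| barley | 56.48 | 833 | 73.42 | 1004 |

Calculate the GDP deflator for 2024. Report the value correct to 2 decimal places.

Nominal GDP 2024 = 66.18·667 + 36.94·343 + 73.42·1004 = 130526.16.
Real GDP 2024 (at 2011 prices) = 55.70·667 + 41.48·343 + 56.48·1004 = 108085.46.
Deflator = Nominal/Real × 100 = 130526.16/108085.46 × 100 = 120.762.

120.76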